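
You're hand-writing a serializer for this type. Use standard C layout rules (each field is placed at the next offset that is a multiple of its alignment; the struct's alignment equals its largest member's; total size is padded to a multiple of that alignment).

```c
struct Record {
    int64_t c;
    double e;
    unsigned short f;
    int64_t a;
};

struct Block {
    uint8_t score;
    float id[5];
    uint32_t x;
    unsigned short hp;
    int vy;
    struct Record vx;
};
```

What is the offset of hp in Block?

Record: @0: c [8B, align 8] → 8; @8: e [8B, align 8] → 16; @16: f [2B, align 2] → 18; +6 pad (align 8); @24: a [8B, align 8] → 32; size 32, align 8
@0: score [1B, align 1] → 1
+3 pad (align 4)
@4: id [20B, align 4] → 24
@24: x [4B, align 4] → 28
@28: hp [2B, align 2] → 30

28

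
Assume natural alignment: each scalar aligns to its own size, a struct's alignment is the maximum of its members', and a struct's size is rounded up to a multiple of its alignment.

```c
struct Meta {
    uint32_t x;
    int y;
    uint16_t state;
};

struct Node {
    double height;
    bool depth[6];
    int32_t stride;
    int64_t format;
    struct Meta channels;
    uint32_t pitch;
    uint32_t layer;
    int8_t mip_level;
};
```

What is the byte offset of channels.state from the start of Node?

Meta: @0: x [4B, align 4] → 4; @4: y [4B, align 4] → 8; @8: state [2B, align 2] → 10; +2 tail pad (align 4); size 12, align 4
@0: height [8B, align 8] → 8
@8: depth [6B, align 1] → 14
+2 pad (align 4)
@16: stride [4B, align 4] → 20
+4 pad (align 8)
@24: format [8B, align 8] → 32
@32: channels [12B, align 4] → 44
within Meta: state at 8
32 + 8 = 40

40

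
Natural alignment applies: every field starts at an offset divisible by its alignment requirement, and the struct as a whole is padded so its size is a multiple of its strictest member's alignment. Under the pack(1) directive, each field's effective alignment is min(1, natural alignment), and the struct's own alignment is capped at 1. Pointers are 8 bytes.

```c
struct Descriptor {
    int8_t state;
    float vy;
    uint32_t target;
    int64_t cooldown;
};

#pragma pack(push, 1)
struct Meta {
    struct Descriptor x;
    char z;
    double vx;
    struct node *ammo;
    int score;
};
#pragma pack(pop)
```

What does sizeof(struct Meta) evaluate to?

Descriptor: @0: state [1B, align 1] → 1; +3 pad (align 4); @4: vy [4B, align 4] → 8; @8: target [4B, align 4] → 12; +4 pad (align 8); @16: cooldown [8B, align 8] → 24; size 24, align 8
@0: x [24B, align 1] → 24
@24: z [1B, align 1] → 25
@25: vx [8B, align 1] → 33
@33: ammo [8B, align 1] → 41
@41: score [4B, align 1] → 45
size 45, align 1

45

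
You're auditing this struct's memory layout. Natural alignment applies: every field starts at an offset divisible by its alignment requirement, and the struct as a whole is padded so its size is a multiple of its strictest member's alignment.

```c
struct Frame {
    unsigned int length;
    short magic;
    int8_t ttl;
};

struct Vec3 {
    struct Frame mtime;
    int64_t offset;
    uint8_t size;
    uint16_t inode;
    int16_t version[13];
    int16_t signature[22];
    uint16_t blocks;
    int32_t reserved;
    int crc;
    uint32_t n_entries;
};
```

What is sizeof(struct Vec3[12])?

1248

Frame: 0..4  length  (4B, 4-aligned); 4..6  magic  (2B, 2-aligned); 6..7  ttl  (1B, 1-aligned); 7..8  -- tail padding (1B); sizeof = 8, alignof = 4
0..8  mtime  (8B, 4-aligned)
8..16  offset  (8B, 8-aligned)
16..17  size  (1B, 1-aligned)
17..18  -- padding (1B)
18..20  inode  (2B, 2-aligned)
20..46  version  (26B, 2-aligned)
46..90  signature  (44B, 2-aligned)
90..92  blocks  (2B, 2-aligned)
92..96  reserved  (4B, 4-aligned)
96..100  crc  (4B, 4-aligned)
100..104  n_entries  (4B, 4-aligned)
sizeof = 104, alignof = 8
array of 12: 12 × 104 = 1248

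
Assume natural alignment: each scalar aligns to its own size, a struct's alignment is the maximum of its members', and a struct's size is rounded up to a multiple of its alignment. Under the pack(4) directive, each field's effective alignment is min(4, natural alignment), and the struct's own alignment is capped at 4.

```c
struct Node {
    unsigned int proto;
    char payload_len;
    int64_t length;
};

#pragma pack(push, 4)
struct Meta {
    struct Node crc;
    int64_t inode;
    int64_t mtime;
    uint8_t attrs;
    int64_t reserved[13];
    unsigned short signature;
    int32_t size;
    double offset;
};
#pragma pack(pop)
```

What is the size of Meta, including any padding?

Node: 0..4  proto  (4B, 4-aligned); 4..5  payload_len  (1B, 1-aligned); 5..8  -- padding (3B); 8..16  length  (8B, 8-aligned); sizeof = 16, alignof = 8
0..16  crc  (16B, 4-aligned)
16..24  inode  (8B, 4-aligned)
24..32  mtime  (8B, 4-aligned)
32..33  attrs  (1B, 1-aligned)
33..36  -- padding (3B)
36..140  reserved  (104B, 4-aligned)
140..142  signature  (2B, 2-aligned)
142..144  -- padding (2B)
144..148  size  (4B, 4-aligned)
148..156  offset  (8B, 4-aligned)
sizeof = 156, alignof = 4

156 bytes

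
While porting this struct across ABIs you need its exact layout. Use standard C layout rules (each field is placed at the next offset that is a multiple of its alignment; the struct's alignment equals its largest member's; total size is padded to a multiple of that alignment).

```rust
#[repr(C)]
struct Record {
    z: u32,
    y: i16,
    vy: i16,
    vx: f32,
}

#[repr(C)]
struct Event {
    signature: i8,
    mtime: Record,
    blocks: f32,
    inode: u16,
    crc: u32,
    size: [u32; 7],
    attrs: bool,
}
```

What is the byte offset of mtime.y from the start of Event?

8

Record: z at 0 (size 4, align 4) → ends 4; y at 4 (size 2, align 2) → ends 6; vy at 6 (size 2, align 2) → ends 8; vx at 8 (size 4, align 4) → ends 12; total 12 bytes, alignment 4
signature at 0 (size 1, align 1) → ends 1
pad 3 to align 4 for mtime
mtime at 4 (size 12, align 4) → ends 16
within Record: y at 4
4 + 4 = 8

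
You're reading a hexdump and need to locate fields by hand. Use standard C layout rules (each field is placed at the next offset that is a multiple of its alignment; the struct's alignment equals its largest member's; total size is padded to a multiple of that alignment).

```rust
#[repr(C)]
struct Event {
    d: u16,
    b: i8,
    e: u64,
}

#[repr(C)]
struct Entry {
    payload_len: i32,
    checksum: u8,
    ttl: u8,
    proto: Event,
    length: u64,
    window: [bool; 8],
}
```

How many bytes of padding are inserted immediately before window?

Event: 0..2  d  (2B, 2-aligned); 2..3  b  (1B, 1-aligned); 3..8  -- padding (5B); 8..16  e  (8B, 8-aligned); sizeof = 16, alignof = 8
0..4  payload_len  (4B, 4-aligned)
4..5  checksum  (1B, 1-aligned)
5..6  ttl  (1B, 1-aligned)
6..8  -- padding (2B)
8..24  proto  (16B, 8-aligned)
24..32  length  (8B, 8-aligned)
32..40  window  (8B, 1-aligned)

0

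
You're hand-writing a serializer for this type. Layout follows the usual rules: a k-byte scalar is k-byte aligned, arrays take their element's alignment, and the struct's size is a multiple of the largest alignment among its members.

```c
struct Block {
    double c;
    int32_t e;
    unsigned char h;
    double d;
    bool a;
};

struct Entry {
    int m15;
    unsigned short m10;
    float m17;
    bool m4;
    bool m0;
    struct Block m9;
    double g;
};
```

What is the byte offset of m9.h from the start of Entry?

28

Block: 0..8  c  (8B, 8-aligned); 8..12  e  (4B, 4-aligned); 12..13  h  (1B, 1-aligned); 13..16  -- padding (3B); 16..24  d  (8B, 8-aligned); 24..25  a  (1B, 1-aligned); 25..32  -- tail padding (7B); sizeof = 32, alignof = 8
0..4  m15  (4B, 4-aligned)
4..6  m10  (2B, 2-aligned)
6..8  -- padding (2B)
8..12  m17  (4B, 4-aligned)
12..13  m4  (1B, 1-aligned)
13..14  m0  (1B, 1-aligned)
14..16  -- padding (2B)
16..48  m9  (32B, 8-aligned)
within Block: h at 12
16 + 12 = 28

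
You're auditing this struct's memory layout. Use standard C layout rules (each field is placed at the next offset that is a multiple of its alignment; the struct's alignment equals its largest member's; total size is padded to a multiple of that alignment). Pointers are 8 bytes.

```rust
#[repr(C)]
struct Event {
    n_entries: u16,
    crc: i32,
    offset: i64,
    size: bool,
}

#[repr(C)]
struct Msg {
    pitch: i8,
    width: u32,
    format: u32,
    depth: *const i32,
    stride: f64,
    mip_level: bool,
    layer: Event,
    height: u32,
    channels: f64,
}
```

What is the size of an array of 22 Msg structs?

Event: 0..2  n_entries  (2B, 2-aligned); 2..4  -- padding (2B); 4..8  crc  (4B, 4-aligned); 8..16  offset  (8B, 8-aligned); 16..17  size  (1B, 1-aligned); 17..24  -- tail padding (7B); sizeof = 24, alignof = 8
0..1  pitch  (1B, 1-aligned)
1..4  -- padding (3B)
4..8  width  (4B, 4-aligned)
8..12  format  (4B, 4-aligned)
12..16  -- padding (4B)
16..24  depth  (8B, 8-aligned)
24..32  stride  (8B, 8-aligned)
32..33  mip_level  (1B, 1-aligned)
33..40  -- padding (7B)
40..64  layer  (24B, 8-aligned)
64..68  height  (4B, 4-aligned)
68..72  -- padding (4B)
72..80  channels  (8B, 8-aligned)
sizeof = 80, alignof = 8
array of 22: 22 × 80 = 1760

1760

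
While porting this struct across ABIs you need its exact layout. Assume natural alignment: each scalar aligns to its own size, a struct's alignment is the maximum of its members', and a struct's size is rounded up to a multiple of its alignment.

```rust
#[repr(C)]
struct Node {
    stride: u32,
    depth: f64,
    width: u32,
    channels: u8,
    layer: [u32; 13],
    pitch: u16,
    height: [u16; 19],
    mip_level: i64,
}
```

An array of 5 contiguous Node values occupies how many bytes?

640

0..4  stride  (4B, 4-aligned)
4..8  -- padding (4B)
8..16  depth  (8B, 8-aligned)
16..20  width  (4B, 4-aligned)
20..21  channels  (1B, 1-aligned)
21..24  -- padding (3B)
24..76  layer  (52B, 4-aligned)
76..78  pitch  (2B, 2-aligned)
78..116  height  (38B, 2-aligned)
116..120  -- padding (4B)
120..128  mip_level  (8B, 8-aligned)
sizeof = 128, alignof = 8
array of 5: 5 × 128 = 640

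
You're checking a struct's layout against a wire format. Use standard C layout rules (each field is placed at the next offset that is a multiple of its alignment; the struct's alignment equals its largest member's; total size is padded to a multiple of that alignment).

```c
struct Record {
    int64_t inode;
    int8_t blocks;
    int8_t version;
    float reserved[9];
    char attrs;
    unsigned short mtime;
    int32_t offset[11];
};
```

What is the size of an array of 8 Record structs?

0..8  inode  (8B, 8-aligned)
8..9  blocks  (1B, 1-aligned)
9..10  version  (1B, 1-aligned)
10..12  -- padding (2B)
12..48  reserved  (36B, 4-aligned)
48..49  attrs  (1B, 1-aligned)
49..50  -- padding (1B)
50..52  mtime  (2B, 2-aligned)
52..96  offset  (44B, 4-aligned)
sizeof = 96, alignof = 8
array of 8: 8 × 96 = 768

768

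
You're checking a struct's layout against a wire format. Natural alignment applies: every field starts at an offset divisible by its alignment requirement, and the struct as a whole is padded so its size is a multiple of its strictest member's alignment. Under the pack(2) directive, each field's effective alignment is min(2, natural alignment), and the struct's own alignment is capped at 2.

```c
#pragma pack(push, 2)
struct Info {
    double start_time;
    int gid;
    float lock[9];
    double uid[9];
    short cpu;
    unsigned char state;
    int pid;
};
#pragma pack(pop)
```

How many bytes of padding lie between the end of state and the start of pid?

1

start_time at 0 (size 8, align 2) → ends 8
gid at 8 (size 4, align 2) → ends 12
lock at 12 (size 36, align 2) → ends 48
uid at 48 (size 72, align 2) → ends 120
cpu at 120 (size 2, align 2) → ends 122
state at 122 (size 1, align 1) → ends 123
pad 1 to align 2 for pid
pid at 124 (size 4, align 2) → ends 128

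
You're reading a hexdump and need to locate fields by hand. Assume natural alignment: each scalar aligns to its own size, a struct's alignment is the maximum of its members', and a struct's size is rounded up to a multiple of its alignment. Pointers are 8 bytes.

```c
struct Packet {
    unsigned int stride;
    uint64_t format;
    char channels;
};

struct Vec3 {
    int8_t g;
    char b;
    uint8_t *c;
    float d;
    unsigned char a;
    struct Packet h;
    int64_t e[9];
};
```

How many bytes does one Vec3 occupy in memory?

120 bytes

Packet: stride at 0 (size 4, align 4) → ends 4; pad 4 to align 8 for format; format at 8 (size 8, align 8) → ends 16; channels at 16 (size 1, align 1) → ends 17; tail pad 7 to reach multiple of 8; total 24 bytes, alignment 8
g at 0 (size 1, align 1) → ends 1
b at 1 (size 1, align 1) → ends 2
pad 6 to align 8 for c
c at 8 (size 8, align 8) → ends 16
d at 16 (size 4, align 4) → ends 20
a at 20 (size 1, align 1) → ends 21
pad 3 to align 8 for h
h at 24 (size 24, align 8) → ends 48
e at 48 (size 72, align 8) → ends 120
total 120 bytes, alignment 8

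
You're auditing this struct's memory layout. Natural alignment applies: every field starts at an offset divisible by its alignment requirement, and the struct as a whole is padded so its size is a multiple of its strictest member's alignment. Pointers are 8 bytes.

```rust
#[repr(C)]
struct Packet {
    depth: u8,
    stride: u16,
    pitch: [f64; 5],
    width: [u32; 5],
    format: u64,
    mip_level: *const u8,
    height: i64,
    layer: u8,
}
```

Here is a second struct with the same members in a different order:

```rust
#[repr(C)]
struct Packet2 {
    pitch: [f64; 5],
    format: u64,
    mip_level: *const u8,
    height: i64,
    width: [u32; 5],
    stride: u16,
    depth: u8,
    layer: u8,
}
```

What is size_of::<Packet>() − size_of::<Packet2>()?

depth at 0 (size 1, align 1) → ends 1
pad 1 to align 2 for stride
stride at 2 (size 2, align 2) → ends 4
pad 4 to align 8 for pitch
pitch at 8 (size 40, align 8) → ends 48
width at 48 (size 20, align 4) → ends 68
pad 4 to align 8 for format
format at 72 (size 8, align 8) → ends 80
mip_level at 80 (size 8, align 8) → ends 88
height at 88 (size 8, align 8) → ends 96
layer at 96 (size 1, align 1) → ends 97
tail pad 7 to reach multiple of 8
total 104 bytes, alignment 8
— Packet2 —
pitch at 0 (size 40, align 8) → ends 40
format at 40 (size 8, align 8) → ends 48
mip_level at 48 (size 8, align 8) → ends 56
height at 56 (size 8, align 8) → ends 64
width at 64 (size 20, align 4) → ends 84
stride at 84 (size 2, align 2) → ends 86
depth at 86 (size 1, align 1) → ends 87
layer at 87 (size 1, align 1) → ends 88
total 88 bytes, alignment 8
104 − 88 = 16

16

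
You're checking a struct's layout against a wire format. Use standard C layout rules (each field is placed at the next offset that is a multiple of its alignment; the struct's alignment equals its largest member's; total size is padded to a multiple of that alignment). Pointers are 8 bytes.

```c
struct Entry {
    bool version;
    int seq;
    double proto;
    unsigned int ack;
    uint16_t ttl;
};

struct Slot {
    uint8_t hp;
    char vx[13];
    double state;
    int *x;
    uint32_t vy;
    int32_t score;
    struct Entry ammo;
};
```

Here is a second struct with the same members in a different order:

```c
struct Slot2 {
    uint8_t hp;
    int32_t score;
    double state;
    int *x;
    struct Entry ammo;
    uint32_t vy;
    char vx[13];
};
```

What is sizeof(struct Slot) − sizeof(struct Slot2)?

-8

Entry: version at 0 (size 1, align 1) → ends 1; pad 3 to align 4 for seq; seq at 4 (size 4, align 4) → ends 8; proto at 8 (size 8, align 8) → ends 16; ack at 16 (size 4, align 4) → ends 20; ttl at 20 (size 2, align 2) → ends 22; tail pad 2 to reach multiple of 8; total 24 bytes, alignment 8
hp at 0 (size 1, align 1) → ends 1
vx at 1 (size 13, align 1) → ends 14
pad 2 to align 8 for state
state at 16 (size 8, align 8) → ends 24
x at 24 (size 8, align 8) → ends 32
vy at 32 (size 4, align 4) → ends 36
score at 36 (size 4, align 4) → ends 40
ammo at 40 (size 24, align 8) → ends 64
total 64 bytes, alignment 8
— Slot2 —
hp at 0 (size 1, align 1) → ends 1
pad 3 to align 4 for score
score at 4 (size 4, align 4) → ends 8
state at 8 (size 8, align 8) → ends 16
x at 16 (size 8, align 8) → ends 24
ammo at 24 (size 24, align 8) → ends 48
vy at 48 (size 4, align 4) → ends 52
vx at 52 (size 13, align 1) → ends 65
tail pad 7 to reach multiple of 8
total 72 bytes, alignment 8
64 − 72 = -8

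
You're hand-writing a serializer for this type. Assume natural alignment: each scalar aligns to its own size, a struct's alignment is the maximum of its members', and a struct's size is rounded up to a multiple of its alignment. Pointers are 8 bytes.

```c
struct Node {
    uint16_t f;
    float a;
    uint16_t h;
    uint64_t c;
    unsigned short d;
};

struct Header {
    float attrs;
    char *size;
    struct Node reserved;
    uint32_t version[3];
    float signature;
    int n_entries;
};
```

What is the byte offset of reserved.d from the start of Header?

Node: @0: f [2B, align 2] → 2; +2 pad (align 4); @4: a [4B, align 4] → 8; @8: h [2B, align 2] → 10; +6 pad (align 8); @16: c [8B, align 8] → 24; @24: d [2B, align 2] → 26; +6 tail pad (align 8); size 32, align 8
@0: attrs [4B, align 4] → 4
+4 pad (align 8)
@8: size [8B, align 8] → 16
@16: reserved [32B, align 8] → 48
within Node: d at 24
16 + 24 = 40

40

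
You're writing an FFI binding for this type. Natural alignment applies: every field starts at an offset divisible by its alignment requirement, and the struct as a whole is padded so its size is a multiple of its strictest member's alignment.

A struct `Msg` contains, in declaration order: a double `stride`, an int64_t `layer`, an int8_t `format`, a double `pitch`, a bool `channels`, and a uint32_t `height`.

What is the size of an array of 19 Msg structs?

stride at 0 (size 8, align 8) → ends 8
layer at 8 (size 8, align 8) → ends 16
format at 16 (size 1, align 1) → ends 17
pad 7 to align 8 for pitch
pitch at 24 (size 8, align 8) → ends 32
channels at 32 (size 1, align 1) → ends 33
pad 3 to align 4 for height
height at 36 (size 4, align 4) → ends 40
total 40 bytes, alignment 8
array of 19: 19 × 40 = 760

760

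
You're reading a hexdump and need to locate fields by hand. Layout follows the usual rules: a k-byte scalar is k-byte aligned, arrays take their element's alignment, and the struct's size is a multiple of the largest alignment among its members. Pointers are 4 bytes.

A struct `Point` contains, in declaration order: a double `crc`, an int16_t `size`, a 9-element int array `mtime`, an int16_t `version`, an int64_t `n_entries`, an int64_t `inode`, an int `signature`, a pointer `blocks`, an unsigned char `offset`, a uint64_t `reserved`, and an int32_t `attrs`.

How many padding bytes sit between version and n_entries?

6

crc at 0 (size 8, align 8) → ends 8
size at 8 (size 2, align 2) → ends 10
pad 2 to align 4 for mtime
mtime at 12 (size 36, align 4) → ends 48
version at 48 (size 2, align 2) → ends 50
pad 6 to align 8 for n_entries
n_entries at 56 (size 8, align 8) → ends 64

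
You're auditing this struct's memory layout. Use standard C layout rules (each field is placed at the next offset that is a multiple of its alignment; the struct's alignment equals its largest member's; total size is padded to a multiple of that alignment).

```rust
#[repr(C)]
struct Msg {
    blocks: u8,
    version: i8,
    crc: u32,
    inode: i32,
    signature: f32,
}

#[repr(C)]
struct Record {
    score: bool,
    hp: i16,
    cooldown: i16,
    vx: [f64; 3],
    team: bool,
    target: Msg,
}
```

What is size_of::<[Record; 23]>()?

Msg: @0: blocks [1B, align 1] → 1; @1: version [1B, align 1] → 2; +2 pad (align 4); @4: crc [4B, align 4] → 8; @8: inode [4B, align 4] → 12; @12: signature [4B, align 4] → 16; size 16, align 4
@0: score [1B, align 1] → 1
+1 pad (align 2)
@2: hp [2B, align 2] → 4
@4: cooldown [2B, align 2] → 6
+2 pad (align 8)
@8: vx [24B, align 8] → 32
@32: team [1B, align 1] → 33
+3 pad (align 4)
@36: target [16B, align 4] → 52
+4 tail pad (align 8)
size 56, align 8
array of 23: 23 × 56 = 1288

1288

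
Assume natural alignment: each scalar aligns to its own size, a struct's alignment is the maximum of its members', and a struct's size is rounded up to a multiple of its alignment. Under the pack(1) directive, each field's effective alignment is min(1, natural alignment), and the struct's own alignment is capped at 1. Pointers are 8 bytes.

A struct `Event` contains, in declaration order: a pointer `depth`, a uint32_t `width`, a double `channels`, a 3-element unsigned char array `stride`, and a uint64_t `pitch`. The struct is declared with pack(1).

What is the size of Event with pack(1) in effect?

@0: depth [8B, align 1] → 8
@8: width [4B, align 1] → 12
@12: channels [8B, align 1] → 20
@20: stride [3B, align 1] → 23
@23: pitch [8B, align 1] → 31
size 31, align 1

31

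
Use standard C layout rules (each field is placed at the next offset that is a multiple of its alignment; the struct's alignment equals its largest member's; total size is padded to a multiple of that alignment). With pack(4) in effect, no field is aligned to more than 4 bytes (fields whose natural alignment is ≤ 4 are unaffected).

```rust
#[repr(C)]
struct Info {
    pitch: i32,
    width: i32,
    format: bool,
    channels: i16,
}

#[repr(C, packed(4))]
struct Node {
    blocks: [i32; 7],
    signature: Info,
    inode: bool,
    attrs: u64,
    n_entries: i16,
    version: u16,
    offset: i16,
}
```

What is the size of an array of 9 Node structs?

Info: @0: pitch [4B, align 4] → 4; @4: width [4B, align 4] → 8; @8: format [1B, align 1] → 9; +1 pad (align 2); @10: channels [2B, align 2] → 12; size 12, align 4
@0: blocks [28B, align 4] → 28
@28: signature [12B, align 4] → 40
@40: inode [1B, align 1] → 41
+3 pad (align 4)
@44: attrs [8B, align 4] → 52
@52: n_entries [2B, align 2] → 54
@54: version [2B, align 2] → 56
@56: offset [2B, align 2] → 58
+2 tail pad (align 4)
size 60, align 4
array of 9: 9 × 60 = 540

540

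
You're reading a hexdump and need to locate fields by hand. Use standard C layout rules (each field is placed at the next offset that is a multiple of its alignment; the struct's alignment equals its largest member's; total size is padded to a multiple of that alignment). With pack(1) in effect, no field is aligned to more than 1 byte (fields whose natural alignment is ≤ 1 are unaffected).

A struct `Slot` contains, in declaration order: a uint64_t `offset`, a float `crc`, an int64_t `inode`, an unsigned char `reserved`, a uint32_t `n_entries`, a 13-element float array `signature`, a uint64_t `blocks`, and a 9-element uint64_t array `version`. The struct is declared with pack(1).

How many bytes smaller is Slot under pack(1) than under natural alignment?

11

natural layout:
  @0: offset [8B, align 8] → 8
  @8: crc [4B, align 4] → 12
  +4 pad (align 8)
  @16: inode [8B, align 8] → 24
  @24: reserved [1B, align 1] → 25
  +3 pad (align 4)
  @28: n_entries [4B, align 4] → 32
  @32: signature [52B, align 4] → 84
  +4 pad (align 8)
  @88: blocks [8B, align 8] → 96
  @96: version [72B, align 8] → 168
  size 168, align 8
packed(1) layout:
  @0: offset [8B, align 1] → 8
  @8: crc [4B, align 1] → 12
  @12: inode [8B, align 1] → 20
  @20: reserved [1B, align 1] → 21
  @21: n_entries [4B, align 1] → 25
  @25: signature [52B, align 1] → 77
  @77: blocks [8B, align 1] → 85
  @85: version [72B, align 1] → 157
  size 157, align 1
168 − 157 = 11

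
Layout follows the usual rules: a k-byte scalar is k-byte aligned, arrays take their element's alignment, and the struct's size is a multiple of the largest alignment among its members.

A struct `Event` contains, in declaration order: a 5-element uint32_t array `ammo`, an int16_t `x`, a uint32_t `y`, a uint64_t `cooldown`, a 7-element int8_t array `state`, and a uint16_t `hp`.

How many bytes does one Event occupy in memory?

56

ammo at 0 (size 20, align 4) → ends 20
x at 20 (size 2, align 2) → ends 22
pad 2 to align 4 for y
y at 24 (size 4, align 4) → ends 28
pad 4 to align 8 for cooldown
cooldown at 32 (size 8, align 8) → ends 40
state at 40 (size 7, align 1) → ends 47
pad 1 to align 2 for hp
hp at 48 (size 2, align 2) → ends 50
tail pad 6 to reach multiple of 8
total 56 bytes, alignment 8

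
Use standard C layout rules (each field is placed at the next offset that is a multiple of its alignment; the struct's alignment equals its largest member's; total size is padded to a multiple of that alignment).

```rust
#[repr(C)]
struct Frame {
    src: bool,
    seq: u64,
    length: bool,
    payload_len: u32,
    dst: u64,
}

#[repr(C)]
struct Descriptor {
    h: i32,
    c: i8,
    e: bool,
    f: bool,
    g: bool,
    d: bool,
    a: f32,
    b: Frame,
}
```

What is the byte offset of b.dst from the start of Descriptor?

40

Frame: @0: src [1B, align 1] → 1; +7 pad (align 8); @8: seq [8B, align 8] → 16; @16: length [1B, align 1] → 17; +3 pad (align 4); @20: payload_len [4B, align 4] → 24; @24: dst [8B, align 8] → 32; size 32, align 8
@0: h [4B, align 4] → 4
@4: c [1B, align 1] → 5
@5: e [1B, align 1] → 6
@6: f [1B, align 1] → 7
@7: g [1B, align 1] → 8
@8: d [1B, align 1] → 9
+3 pad (align 4)
@12: a [4B, align 4] → 16
@16: b [32B, align 8] → 48
within Frame: dst at 24
16 + 24 = 40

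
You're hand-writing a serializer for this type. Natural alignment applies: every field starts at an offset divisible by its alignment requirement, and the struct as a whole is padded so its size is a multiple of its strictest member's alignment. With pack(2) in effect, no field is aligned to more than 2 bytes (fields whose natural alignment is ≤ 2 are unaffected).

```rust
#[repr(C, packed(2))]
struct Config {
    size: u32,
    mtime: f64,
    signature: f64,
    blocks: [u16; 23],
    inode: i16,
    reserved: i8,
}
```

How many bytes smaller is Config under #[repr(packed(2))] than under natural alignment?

natural layout:
  0..4  size  (4B, 4-aligned)
  4..8  -- padding (4B)
  8..16  mtime  (8B, 8-aligned)
  16..24  signature  (8B, 8-aligned)
  24..70  blocks  (46B, 2-aligned)
  70..72  inode  (2B, 2-aligned)
  72..73  reserved  (1B, 1-aligned)
  73..80  -- tail padding (7B)
  sizeof = 80, alignof = 8
packed(2) layout:
  0..4  size  (4B, 2-aligned)
  4..12  mtime  (8B, 2-aligned)
  12..20  signature  (8B, 2-aligned)
  20..66  blocks  (46B, 2-aligned)
  66..68  inode  (2B, 2-aligned)
  68..69  reserved  (1B, 1-aligned)
  69..70  -- tail padding (1B)
  sizeof = 70, alignof = 2
80 − 70 = 10

10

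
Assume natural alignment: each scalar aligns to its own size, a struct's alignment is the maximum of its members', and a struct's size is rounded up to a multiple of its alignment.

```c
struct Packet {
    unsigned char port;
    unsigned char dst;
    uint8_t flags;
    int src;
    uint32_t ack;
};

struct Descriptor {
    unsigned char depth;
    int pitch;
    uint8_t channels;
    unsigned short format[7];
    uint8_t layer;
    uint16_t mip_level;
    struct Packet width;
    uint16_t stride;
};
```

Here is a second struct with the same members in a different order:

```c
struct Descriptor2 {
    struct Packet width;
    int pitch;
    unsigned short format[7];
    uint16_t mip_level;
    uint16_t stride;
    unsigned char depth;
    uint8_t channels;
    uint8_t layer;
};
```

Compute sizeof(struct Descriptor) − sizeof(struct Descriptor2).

4

Packet: @0: port [1B, align 1] → 1; @1: dst [1B, align 1] → 2; @2: flags [1B, align 1] → 3; +1 pad (align 4); @4: src [4B, align 4] → 8; @8: ack [4B, align 4] → 12; size 12, align 4
@0: depth [1B, align 1] → 1
+3 pad (align 4)
@4: pitch [4B, align 4] → 8
@8: channels [1B, align 1] → 9
+1 pad (align 2)
@10: format [14B, align 2] → 24
@24: layer [1B, align 1] → 25
+1 pad (align 2)
@26: mip_level [2B, align 2] → 28
@28: width [12B, align 4] → 40
@40: stride [2B, align 2] → 42
+2 tail pad (align 4)
size 44, align 4
— Descriptor2 —
@0: width [12B, align 4] → 12
@12: pitch [4B, align 4] → 16
@16: format [14B, align 2] → 30
@30: mip_level [2B, align 2] → 32
@32: stride [2B, align 2] → 34
@34: depth [1B, align 1] → 35
@35: channels [1B, align 1] → 36
@36: layer [1B, align 1] → 37
+3 tail pad (align 4)
size 40, align 4
44 − 40 = 4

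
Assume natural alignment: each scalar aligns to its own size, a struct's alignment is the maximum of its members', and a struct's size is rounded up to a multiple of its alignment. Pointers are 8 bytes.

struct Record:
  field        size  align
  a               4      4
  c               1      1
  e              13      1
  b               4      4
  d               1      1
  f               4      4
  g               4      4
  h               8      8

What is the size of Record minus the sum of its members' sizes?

@0: a [4B, align 4] → 4
@4: c [1B, align 1] → 5
@5: e [13B, align 1] → 18
+2 pad (align 4)
@20: b [4B, align 4] → 24
@24: d [1B, align 1] → 25
+3 pad (align 4)
@28: f [4B, align 4] → 32
@32: g [4B, align 4] → 36
+4 pad (align 8)
@40: h [8B, align 8] → 48
size 48, align 8
data bytes 39, size 48 → padding 9

9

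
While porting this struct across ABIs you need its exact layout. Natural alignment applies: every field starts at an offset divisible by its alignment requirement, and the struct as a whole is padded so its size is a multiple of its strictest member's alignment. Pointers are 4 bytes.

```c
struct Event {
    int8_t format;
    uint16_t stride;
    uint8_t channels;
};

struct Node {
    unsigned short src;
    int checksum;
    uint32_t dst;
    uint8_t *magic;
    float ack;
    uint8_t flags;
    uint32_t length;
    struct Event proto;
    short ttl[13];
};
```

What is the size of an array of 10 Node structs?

Event: @0: format [1B, align 1] → 1; +1 pad (align 2); @2: stride [2B, align 2] → 4; @4: channels [1B, align 1] → 5; +1 tail pad (align 2); size 6, align 2
@0: src [2B, align 2] → 2
+2 pad (align 4)
@4: checksum [4B, align 4] → 8
@8: dst [4B, align 4] → 12
@12: magic [4B, align 4] → 16
@16: ack [4B, align 4] → 20
@20: flags [1B, align 1] → 21
+3 pad (align 4)
@24: length [4B, align 4] → 28
@28: proto [6B, align 2] → 34
@34: ttl [26B, align 2] → 60
size 60, align 4
array of 10: 10 × 60 = 600

600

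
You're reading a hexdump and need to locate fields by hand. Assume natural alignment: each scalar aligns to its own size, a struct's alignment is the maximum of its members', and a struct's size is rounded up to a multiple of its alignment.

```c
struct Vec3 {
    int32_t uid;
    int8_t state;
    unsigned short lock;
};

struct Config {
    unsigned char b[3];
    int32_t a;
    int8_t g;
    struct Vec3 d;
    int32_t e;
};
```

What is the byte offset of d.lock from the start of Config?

Vec3: 0..4  uid  (4B, 4-aligned); 4..5  state  (1B, 1-aligned); 5..6  -- padding (1B); 6..8  lock  (2B, 2-aligned); sizeof = 8, alignof = 4
0..3  b  (3B, 1-aligned)
3..4  -- padding (1B)
4..8  a  (4B, 4-aligned)
8..9  g  (1B, 1-aligned)
9..12  -- padding (3B)
12..20  d  (8B, 4-aligned)
within Vec3: lock at 6
12 + 6 = 18

18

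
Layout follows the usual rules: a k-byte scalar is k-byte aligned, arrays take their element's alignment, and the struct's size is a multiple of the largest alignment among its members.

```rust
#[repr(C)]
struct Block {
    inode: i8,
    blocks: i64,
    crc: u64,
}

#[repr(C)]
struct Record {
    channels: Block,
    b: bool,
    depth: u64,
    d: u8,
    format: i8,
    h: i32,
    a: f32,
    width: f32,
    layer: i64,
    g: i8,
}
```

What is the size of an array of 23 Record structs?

Block: 0..1  inode  (1B, 1-aligned); 1..8  -- padding (7B); 8..16  blocks  (8B, 8-aligned); 16..24  crc  (8B, 8-aligned); sizeof = 24, alignof = 8
0..24  channels  (24B, 8-aligned)
24..25  b  (1B, 1-aligned)
25..32  -- padding (7B)
32..40  depth  (8B, 8-aligned)
40..41  d  (1B, 1-aligned)
41..42  format  (1B, 1-aligned)
42..44  -- padding (2B)
44..48  h  (4B, 4-aligned)
48..52  a  (4B, 4-aligned)
52..56  width  (4B, 4-aligned)
56..64  layer  (8B, 8-aligned)
64..65  g  (1B, 1-aligned)
65..72  -- tail padding (7B)
sizeof = 72, alignof = 8
array of 23: 23 × 72 = 1656

1656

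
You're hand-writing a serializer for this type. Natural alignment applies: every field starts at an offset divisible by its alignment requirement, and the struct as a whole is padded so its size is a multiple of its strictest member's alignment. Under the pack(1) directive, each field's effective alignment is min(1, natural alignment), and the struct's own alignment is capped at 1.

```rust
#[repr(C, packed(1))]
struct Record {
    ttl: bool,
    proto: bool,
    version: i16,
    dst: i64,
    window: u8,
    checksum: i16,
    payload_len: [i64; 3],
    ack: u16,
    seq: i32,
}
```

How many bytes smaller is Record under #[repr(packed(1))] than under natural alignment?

11

natural layout:
  0..1  ttl  (1B, 1-aligned)
  1..2  proto  (1B, 1-aligned)
  2..4  version  (2B, 2-aligned)
  4..8  -- padding (4B)
  8..16  dst  (8B, 8-aligned)
  16..17  window  (1B, 1-aligned)
  17..18  -- padding (1B)
  18..20  checksum  (2B, 2-aligned)
  20..24  -- padding (4B)
  24..48  payload_len  (24B, 8-aligned)
  48..50  ack  (2B, 2-aligned)
  50..52  -- padding (2B)
  52..56  seq  (4B, 4-aligned)
  sizeof = 56, alignof = 8
packed(1) layout:
  0..1  ttl  (1B, 1-aligned)
  1..2  proto  (1B, 1-aligned)
  2..4  version  (2B, 1-aligned)
  4..12  dst  (8B, 1-aligned)
  12..13  window  (1B, 1-aligned)
  13..15  checksum  (2B, 1-aligned)
  15..39  payload_len  (24B, 1-aligned)
  39..41  ack  (2B, 1-aligned)
  41..45  seq  (4B, 1-aligned)
  sizeof = 45, alignof = 1
56 − 45 = 11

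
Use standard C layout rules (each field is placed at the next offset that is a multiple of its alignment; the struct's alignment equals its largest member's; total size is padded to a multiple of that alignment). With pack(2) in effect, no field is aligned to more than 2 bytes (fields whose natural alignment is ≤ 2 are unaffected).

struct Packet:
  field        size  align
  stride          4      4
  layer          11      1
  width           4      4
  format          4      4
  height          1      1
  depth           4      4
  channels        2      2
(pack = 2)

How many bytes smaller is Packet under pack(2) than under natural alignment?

4

natural layout:
  @0: stride [4B, align 4] → 4
  @4: layer [11B, align 1] → 15
  +1 pad (align 4)
  @16: width [4B, align 4] → 20
  @20: format [4B, align 4] → 24
  @24: height [1B, align 1] → 25
  +3 pad (align 4)
  @28: depth [4B, align 4] → 32
  @32: channels [2B, align 2] → 34
  +2 tail pad (align 4)
  size 36, align 4
packed(2) layout:
  @0: stride [4B, align 2] → 4
  @4: layer [11B, align 1] → 15
  +1 pad (align 2)
  @16: width [4B, align 2] → 20
  @20: format [4B, align 2] → 24
  @24: height [1B, align 1] → 25
  +1 pad (align 2)
  @26: depth [4B, align 2] → 30
  @30: channels [2B, align 2] → 32
  size 32, align 2
36 − 32 = 4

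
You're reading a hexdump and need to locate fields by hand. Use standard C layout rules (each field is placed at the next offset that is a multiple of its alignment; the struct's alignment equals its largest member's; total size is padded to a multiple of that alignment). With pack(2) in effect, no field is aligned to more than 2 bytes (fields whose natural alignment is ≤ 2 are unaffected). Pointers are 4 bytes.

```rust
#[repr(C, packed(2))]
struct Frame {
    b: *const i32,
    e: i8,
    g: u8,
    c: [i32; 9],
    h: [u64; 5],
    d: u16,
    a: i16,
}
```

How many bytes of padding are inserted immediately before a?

0..4  b  (4B, 2-aligned)
4..5  e  (1B, 1-aligned)
5..6  g  (1B, 1-aligned)
6..42  c  (36B, 2-aligned)
42..82  h  (40B, 2-aligned)
82..84  d  (2B, 2-aligned)
84..86  a  (2B, 2-aligned)

0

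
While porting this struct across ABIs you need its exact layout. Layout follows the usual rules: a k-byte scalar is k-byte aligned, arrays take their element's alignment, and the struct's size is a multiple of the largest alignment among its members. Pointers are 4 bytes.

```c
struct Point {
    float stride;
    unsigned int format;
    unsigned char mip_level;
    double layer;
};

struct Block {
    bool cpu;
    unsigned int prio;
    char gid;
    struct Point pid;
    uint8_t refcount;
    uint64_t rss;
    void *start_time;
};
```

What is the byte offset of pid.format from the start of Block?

Point: @0: stride [4B, align 4] → 4; @4: format [4B, align 4] → 8; @8: mip_level [1B, align 1] → 9; +7 pad (align 8); @16: layer [8B, align 8] → 24; size 24, align 8
@0: cpu [1B, align 1] → 1
+3 pad (align 4)
@4: prio [4B, align 4] → 8
@8: gid [1B, align 1] → 9
+7 pad (align 8)
@16: pid [24B, align 8] → 40
within Point: format at 4
16 + 4 = 20

20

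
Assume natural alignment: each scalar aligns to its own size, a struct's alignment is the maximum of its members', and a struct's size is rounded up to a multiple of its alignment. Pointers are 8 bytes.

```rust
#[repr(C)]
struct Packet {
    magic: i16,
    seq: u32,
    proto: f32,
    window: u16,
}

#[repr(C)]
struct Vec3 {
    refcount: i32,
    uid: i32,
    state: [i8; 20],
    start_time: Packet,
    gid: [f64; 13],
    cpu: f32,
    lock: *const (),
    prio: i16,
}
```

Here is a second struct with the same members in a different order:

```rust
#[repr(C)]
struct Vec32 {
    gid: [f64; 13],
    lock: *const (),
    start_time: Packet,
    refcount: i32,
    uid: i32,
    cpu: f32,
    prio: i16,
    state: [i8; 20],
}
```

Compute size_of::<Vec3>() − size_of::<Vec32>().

8

Packet: @0: magic [2B, align 2] → 2; +2 pad (align 4); @4: seq [4B, align 4] → 8; @8: proto [4B, align 4] → 12; @12: window [2B, align 2] → 14; +2 tail pad (align 4); size 16, align 4
@0: refcount [4B, align 4] → 4
@4: uid [4B, align 4] → 8
@8: state [20B, align 1] → 28
@28: start_time [16B, align 4] → 44
+4 pad (align 8)
@48: gid [104B, align 8] → 152
@152: cpu [4B, align 4] → 156
+4 pad (align 8)
@160: lock [8B, align 8] → 168
@168: prio [2B, align 2] → 170
+6 tail pad (align 8)
size 176, align 8
— Vec32 —
@0: gid [104B, align 8] → 104
@104: lock [8B, align 8] → 112
@112: start_time [16B, align 4] → 128
@128: refcount [4B, align 4] → 132
@132: uid [4B, align 4] → 136
@136: cpu [4B, align 4] → 140
@140: prio [2B, align 2] → 142
@142: state [20B, align 1] → 162
+6 tail pad (align 8)
size 168, align 8
176 − 168 = 8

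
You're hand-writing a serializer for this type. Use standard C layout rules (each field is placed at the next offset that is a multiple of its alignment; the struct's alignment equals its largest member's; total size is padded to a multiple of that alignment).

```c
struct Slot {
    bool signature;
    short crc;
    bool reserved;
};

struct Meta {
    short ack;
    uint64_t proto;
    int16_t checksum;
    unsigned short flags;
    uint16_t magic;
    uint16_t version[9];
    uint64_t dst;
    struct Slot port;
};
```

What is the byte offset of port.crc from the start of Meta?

Slot: 0..1  signature  (1B, 1-aligned); 1..2  -- padding (1B); 2..4  crc  (2B, 2-aligned); 4..5  reserved  (1B, 1-aligned); 5..6  -- tail padding (1B); sizeof = 6, alignof = 2
0..2  ack  (2B, 2-aligned)
2..8  -- padding (6B)
8..16  proto  (8B, 8-aligned)
16..18  checksum  (2B, 2-aligned)
18..20  flags  (2B, 2-aligned)
20..22  magic  (2B, 2-aligned)
22..40  version  (18B, 2-aligned)
40..48  dst  (8B, 8-aligned)
48..54  port  (6B, 2-aligned)
within Slot: crc at 2
48 + 2 = 50

50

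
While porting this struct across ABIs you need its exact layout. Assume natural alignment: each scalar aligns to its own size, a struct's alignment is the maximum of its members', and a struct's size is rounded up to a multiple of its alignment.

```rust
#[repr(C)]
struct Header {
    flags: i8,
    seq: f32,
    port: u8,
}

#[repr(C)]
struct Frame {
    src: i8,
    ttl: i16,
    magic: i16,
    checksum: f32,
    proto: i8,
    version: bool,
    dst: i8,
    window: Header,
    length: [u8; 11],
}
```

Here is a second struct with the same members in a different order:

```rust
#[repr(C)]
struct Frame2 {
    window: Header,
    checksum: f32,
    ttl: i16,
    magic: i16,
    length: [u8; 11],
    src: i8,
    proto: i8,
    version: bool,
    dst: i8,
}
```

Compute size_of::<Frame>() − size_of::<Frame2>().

Header: flags at 0 (size 1, align 1) → ends 1; pad 3 to align 4 for seq; seq at 4 (size 4, align 4) → ends 8; port at 8 (size 1, align 1) → ends 9; tail pad 3 to reach multiple of 4; total 12 bytes, alignment 4
src at 0 (size 1, align 1) → ends 1
pad 1 to align 2 for ttl
ttl at 2 (size 2, align 2) → ends 4
magic at 4 (size 2, align 2) → ends 6
pad 2 to align 4 for checksum
checksum at 8 (size 4, align 4) → ends 12
proto at 12 (size 1, align 1) → ends 13
version at 13 (size 1, align 1) → ends 14
dst at 14 (size 1, align 1) → ends 15
pad 1 to align 4 for window
window at 16 (size 12, align 4) → ends 28
length at 28 (size 11, align 1) → ends 39
tail pad 1 to reach multiple of 4
total 40 bytes, alignment 4
— Frame2 —
window at 0 (size 12, align 4) → ends 12
checksum at 12 (size 4, align 4) → ends 16
ttl at 16 (size 2, align 2) → ends 18
magic at 18 (size 2, align 2) → ends 20
length at 20 (size 11, align 1) → ends 31
src at 31 (size 1, align 1) → ends 32
proto at 32 (size 1, align 1) → ends 33
version at 33 (size 1, align 1) → ends 34
dst at 34 (size 1, align 1) → ends 35
tail pad 1 to reach multiple of 4
total 36 bytes, alignment 4
40 − 36 = 4

4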